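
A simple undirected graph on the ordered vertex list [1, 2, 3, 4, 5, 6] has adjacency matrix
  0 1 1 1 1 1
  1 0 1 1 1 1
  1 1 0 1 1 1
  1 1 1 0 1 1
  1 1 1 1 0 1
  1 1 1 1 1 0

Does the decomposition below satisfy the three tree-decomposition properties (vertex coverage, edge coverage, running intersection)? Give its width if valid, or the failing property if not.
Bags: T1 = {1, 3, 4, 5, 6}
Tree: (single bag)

A tree decomposition must satisfy three properties: every vertex lies in some bag; for every edge, both endpoints lie together in some bag; and for every vertex, the bags containing it form a connected subtree. Here vertex 2 appears in no bag, so the decomposition is invalid.

No — vertex 2 appears in no bag.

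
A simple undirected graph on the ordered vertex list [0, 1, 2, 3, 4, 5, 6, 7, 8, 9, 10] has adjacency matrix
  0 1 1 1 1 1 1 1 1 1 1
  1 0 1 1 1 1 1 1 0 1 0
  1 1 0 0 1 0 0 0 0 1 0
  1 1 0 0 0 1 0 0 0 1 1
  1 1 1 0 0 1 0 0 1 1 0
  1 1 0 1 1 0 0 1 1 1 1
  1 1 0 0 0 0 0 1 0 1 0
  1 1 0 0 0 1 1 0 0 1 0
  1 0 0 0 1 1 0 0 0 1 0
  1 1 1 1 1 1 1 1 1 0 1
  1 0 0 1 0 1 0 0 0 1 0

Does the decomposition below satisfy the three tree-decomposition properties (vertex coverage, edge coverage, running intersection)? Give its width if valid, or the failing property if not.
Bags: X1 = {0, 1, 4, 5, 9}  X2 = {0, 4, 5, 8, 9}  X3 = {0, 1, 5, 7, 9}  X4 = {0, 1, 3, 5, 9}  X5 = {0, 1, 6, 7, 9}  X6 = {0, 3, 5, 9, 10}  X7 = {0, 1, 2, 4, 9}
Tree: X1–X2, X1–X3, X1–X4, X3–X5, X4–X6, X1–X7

Yes; width 4.

Vertex coverage: the bags together contain {0, 1, 2, 3, 4, 5, 6, 7, 8, 9, 10}, the full vertex set. Edge coverage: each edge of G has both endpoints in at least one bag. Running intersection: for every vertex, the bags containing it form a connected subtree. All three properties hold, so this is a valid tree decomposition of width max|bag| − 1 = 4, and hence tw(G) ≤ 4.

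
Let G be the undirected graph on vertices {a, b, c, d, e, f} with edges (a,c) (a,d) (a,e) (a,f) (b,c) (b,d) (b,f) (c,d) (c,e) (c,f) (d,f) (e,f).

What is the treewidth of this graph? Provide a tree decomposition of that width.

Treewidth 3.
One such decomposition:
Bags: B1 = {b, c, d, f}  B2 = {a, c, d, f}  B3 = {a, c, e, f}
Tree: B1–B2, B2–B3

Every bag has size at most 4, so the width is 4 − 1 = 3 and tw(G) ≤ 3. For the lower bound, the 4 vertices {a, c, d, f} are pairwise adjacent, and any tree decomposition puts a clique entirely inside one bag — forcing width ≥ 3. Therefore the treewidth is 3.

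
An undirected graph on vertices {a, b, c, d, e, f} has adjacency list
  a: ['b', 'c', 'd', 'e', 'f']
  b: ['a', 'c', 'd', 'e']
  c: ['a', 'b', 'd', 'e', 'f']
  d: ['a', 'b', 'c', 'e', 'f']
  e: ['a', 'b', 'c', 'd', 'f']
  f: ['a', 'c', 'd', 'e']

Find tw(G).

A width-4 tree decomposition is:
Bags: B1 = {a, c, d, e, f}  B2 = {a, b, c, d, e}
Tree: B1–B2
Every bag has size at most 5, so the width is 5 − 1 = 4 and tw(G) ≤ 4. On the other hand G contains the 5-clique {a, c, d, e, f}. A clique must lie in a single bag of any decomposition, so no decomposition can have width below 4. The upper and lower bounds meet at 4, so that is the treewidth.

4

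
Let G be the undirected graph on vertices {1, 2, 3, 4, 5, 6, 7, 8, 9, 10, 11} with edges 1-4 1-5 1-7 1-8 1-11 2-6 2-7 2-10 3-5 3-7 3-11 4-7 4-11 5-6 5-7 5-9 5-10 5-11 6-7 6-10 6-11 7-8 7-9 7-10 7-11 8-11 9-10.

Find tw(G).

A width-3 tree decomposition is:
Bags: B1 = {1, 5, 7, 11}  B2 = {5, 6, 7, 11}  B3 = {5, 6, 7, 10}  B4 = {2, 6, 7, 10}  B5 = {1, 4, 7, 11}  B6 = {3, 5, 7, 11}  B7 = {1, 7, 8, 11}  B8 = {5, 7, 9, 10}
Tree: B1–B2, B2–B3, B3–B4, B1–B5, B1–B6, B5–B7, B3–B8
The largest bag has 4 vertices, giving width 3; this decomposition certifies tw(G) ≤ 3. Conversely, {1, 7, 8, 11} is a clique of size 4, and the vertices of any clique must share a bag in every tree decomposition; so some bag has ≥ 4 vertices and tw(G) ≥ 3. Therefore the treewidth is 3.

3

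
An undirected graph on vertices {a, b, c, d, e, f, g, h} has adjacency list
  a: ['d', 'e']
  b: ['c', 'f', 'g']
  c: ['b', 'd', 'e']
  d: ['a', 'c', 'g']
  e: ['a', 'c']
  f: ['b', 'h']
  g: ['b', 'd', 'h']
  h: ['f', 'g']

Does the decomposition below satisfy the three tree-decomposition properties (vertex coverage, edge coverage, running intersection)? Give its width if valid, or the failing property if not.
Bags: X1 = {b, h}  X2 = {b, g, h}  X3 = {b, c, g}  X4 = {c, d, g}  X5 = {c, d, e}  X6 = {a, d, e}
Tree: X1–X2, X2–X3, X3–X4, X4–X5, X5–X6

A tree decomposition must satisfy three properties: every vertex lies in some bag; for every edge, both endpoints lie together in some bag; and for every vertex, the bags containing it form a connected subtree. Here vertex f appears in no bag, so the decomposition is invalid.

No — vertex f appears in no bag.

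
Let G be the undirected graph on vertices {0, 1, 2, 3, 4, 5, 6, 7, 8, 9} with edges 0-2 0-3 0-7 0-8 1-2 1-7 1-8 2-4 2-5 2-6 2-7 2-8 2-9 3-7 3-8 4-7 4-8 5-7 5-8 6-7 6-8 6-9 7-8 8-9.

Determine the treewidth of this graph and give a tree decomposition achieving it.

Treewidth 3.
One optimal decomposition is:
Bags: B1 = {2, 6, 8, 9}  B2 = {2, 6, 7, 8}  B3 = {2, 4, 7, 8}  B4 = {0, 2, 7, 8}  B5 = {0, 3, 7, 8}  B6 = {2, 5, 7, 8}  B7 = {1, 2, 7, 8}
Tree: B1–B2, B2–B3, B3–B4, B4–B5, B3–B6, B6–B7

Each bag holds 4 vertices, so the decomposition has width 3, which upper-bounds the treewidth. Conversely, {2, 6, 8, 9} is a clique of size 4, and the vertices of any clique must share a bag in every tree decomposition; so some bag has ≥ 4 vertices and tw(G) ≥ 3. Hence tw(G) = 3 exactly.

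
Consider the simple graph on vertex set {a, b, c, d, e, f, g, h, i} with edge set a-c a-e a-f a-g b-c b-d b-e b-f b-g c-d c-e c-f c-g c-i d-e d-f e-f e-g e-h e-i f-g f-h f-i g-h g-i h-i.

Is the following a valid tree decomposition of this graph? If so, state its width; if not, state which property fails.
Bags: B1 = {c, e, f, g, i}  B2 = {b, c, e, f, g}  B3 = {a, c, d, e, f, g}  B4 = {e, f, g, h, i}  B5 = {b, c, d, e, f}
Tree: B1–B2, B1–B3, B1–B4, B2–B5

A tree decomposition must satisfy three properties: every vertex lies in some bag; for every edge, both endpoints lie together in some bag; and for every vertex, the bags containing it form a connected subtree. Here bags containing vertex d are not connected in the tree, so the decomposition is invalid.

No — bags containing vertex d are not connected in the tree.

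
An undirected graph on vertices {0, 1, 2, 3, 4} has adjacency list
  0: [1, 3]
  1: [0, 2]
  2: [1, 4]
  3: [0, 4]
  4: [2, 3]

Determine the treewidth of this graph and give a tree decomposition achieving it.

Every bag has size at most 3, so the width is 3 − 1 = 2 and tw(G) ≤ 2. Since 4–3–0–1–2–4 is a cycle in G, G is not acyclic. Forests are exactly the graphs of treewidth ≤ 1, so tw(G) ≥ 2. Therefore the treewidth is 2.

Treewidth 2.
Bags: B1 = {0, 3, 4}  B2 = {0, 1, 4}  B3 = {1, 2, 4}
Tree: B1–B2, B2–B3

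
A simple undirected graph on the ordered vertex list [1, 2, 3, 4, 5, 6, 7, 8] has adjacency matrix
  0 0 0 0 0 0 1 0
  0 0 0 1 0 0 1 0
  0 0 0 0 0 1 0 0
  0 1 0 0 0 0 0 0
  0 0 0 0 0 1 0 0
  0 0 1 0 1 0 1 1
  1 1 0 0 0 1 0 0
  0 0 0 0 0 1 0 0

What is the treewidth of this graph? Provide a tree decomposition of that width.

Each bag holds 2 vertices, so the decomposition has width 1, which upper-bounds the treewidth. Since G has at least one edge (e.g. 6–7), it is not an edgeless graph, so tw(G) ≥ 1. The upper and lower bounds meet at 1, so that is the treewidth.

Treewidth 1.
Bags: B1 = {6, 7}  B2 = {2, 7}  B3 = {2, 4}  B4 = {5, 6}  B5 = {6, 8}  B6 = {3, 6}  B7 = {1, 7}
Tree: B1–B2, B2–B3, B1–B4, B1–B5, B5–B6, B2–B7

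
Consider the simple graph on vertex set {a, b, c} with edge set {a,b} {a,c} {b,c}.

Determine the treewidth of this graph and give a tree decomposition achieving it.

Treewidth 2.
One optimal decomposition is:
Bags: B1 = {a, b, c}
Tree: (single bag)

With just one bag of size 3, the width is 3 − 1 = 2, so tw(G) ≤ 2. For the lower bound, the 3 vertices {a, b, c} are pairwise adjacent, and any tree decomposition puts a clique entirely inside one bag — forcing width ≥ 2. The upper and lower bounds meet at 2, so that is the treewidth.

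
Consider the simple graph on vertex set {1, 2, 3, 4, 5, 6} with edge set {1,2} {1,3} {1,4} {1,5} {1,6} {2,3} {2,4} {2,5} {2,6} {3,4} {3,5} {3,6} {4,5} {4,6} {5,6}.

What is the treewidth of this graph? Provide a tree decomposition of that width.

A single bag containing all 6 vertices is trivially a valid decomposition of width 5. On the other hand G contains the 6-clique {1, 2, 3, 4, 5, 6}. A clique must lie in a single bag of any decomposition, so no decomposition can have width below 5. The upper and lower bounds meet at 5, so that is the treewidth.

Treewidth 5.
Bags: B1 = {1, 2, 3, 4, 5, 6}
Tree: (single bag)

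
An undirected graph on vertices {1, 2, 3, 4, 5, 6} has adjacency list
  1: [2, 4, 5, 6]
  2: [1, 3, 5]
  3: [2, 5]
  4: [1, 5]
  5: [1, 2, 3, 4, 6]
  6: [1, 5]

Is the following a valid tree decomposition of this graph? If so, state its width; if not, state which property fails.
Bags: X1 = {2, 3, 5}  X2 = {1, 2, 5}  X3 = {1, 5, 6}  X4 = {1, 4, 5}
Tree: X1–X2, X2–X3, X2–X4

Vertex coverage: the bags together contain {1, 2, 3, 4, 5, 6}, the full vertex set. Edge coverage: each edge of G has both endpoints in at least one bag. Running intersection: for every vertex, the bags containing it form a connected subtree. All three properties hold, so this is a valid tree decomposition of width max|bag| − 1 = 2, and hence tw(G) ≤ 2.

Yes; width 2.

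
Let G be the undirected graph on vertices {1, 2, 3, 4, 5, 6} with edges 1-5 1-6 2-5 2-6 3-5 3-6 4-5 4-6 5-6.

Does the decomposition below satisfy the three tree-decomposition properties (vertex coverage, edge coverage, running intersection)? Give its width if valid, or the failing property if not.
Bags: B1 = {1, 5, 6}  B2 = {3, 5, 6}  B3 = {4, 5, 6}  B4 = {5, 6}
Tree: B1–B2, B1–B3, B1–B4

A tree decomposition must satisfy three properties: every vertex lies in some bag; for every edge, both endpoints lie together in some bag; and for every vertex, the bags containing it form a connected subtree. Here vertex 2 appears in no bag, so the decomposition is invalid.

No — vertex 2 appears in no bag.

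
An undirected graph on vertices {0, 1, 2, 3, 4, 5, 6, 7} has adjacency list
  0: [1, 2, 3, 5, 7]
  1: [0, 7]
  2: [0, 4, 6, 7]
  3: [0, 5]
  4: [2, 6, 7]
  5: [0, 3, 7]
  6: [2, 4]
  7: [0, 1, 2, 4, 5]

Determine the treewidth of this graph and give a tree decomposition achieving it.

The largest bag has 3 vertices, giving width 2; this decomposition certifies tw(G) ≤ 2. For the lower bound, the 3 vertices {0, 3, 5} are pairwise adjacent, and any tree decomposition puts a clique entirely inside one bag — forcing width ≥ 2. Hence tw(G) = 2 exactly.

Treewidth 2.
One such decomposition:
Bags: B1 = {0, 5, 7}  B2 = {0, 3, 5}  B3 = {0, 2, 7}  B4 = {2, 4, 7}  B5 = {2, 4, 6}  B6 = {0, 1, 7}
Tree: B1–B2, B1–B3, B3–B4, B4–B5, B3–B6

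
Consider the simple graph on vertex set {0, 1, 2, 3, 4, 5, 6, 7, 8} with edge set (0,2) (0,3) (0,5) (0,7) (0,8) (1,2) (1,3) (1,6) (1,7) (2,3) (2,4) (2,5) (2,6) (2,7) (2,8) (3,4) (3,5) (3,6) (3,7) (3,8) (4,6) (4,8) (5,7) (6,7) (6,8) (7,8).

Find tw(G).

4

A width-4 tree decomposition is:
Bags: B1 = {1, 2, 3, 6, 7}  B2 = {2, 3, 6, 7, 8}  B3 = {0, 2, 3, 7, 8}  B4 = {0, 2, 3, 5, 7}  B5 = {2, 3, 4, 6, 8}
Tree: B1–B2, B2–B3, B3–B4, B2–B5
Each bag holds 5 vertices, so the decomposition has width 4, which upper-bounds the treewidth. Conversely, {2, 3, 4, 6, 8} is a clique of size 5, and the vertices of any clique must share a bag in every tree decomposition; so some bag has ≥ 5 vertices and tw(G) ≥ 4. Combining the bounds, tw(G) = 4.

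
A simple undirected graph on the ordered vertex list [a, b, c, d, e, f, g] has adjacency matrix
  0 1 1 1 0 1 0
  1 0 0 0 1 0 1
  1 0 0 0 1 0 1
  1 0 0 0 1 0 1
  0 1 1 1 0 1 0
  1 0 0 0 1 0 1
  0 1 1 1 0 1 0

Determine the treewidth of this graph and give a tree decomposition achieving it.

Treewidth 3.
One such decomposition:
Bags: B1 = {a, c, e, g}  B2 = {a, b, e, g}  B3 = {a, e, f, g}  B4 = {a, d, e, g}
Tree: B1–B2, B2–B3, B3–B4

The largest bag has 4 vertices, giving width 3; this decomposition certifies tw(G) ≤ 3. For the lower bound: the 4 vertex sets {c,e}, {a,b}, {g}, {f} are disjoint, each induces a connected subgraph, and every pair is joined by at least one edge of G. Contracting each set to a single vertex therefore yields K_{4} as a minor, and since treewidth is minor-monotone, tw(G) ≥ tw(K_{4}) = 3. Combining the bounds, tw(G) = 3.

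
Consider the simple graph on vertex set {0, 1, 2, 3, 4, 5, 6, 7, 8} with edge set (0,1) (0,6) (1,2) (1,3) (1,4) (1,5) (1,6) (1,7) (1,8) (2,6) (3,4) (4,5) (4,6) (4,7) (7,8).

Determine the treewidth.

2

A width-2 tree decomposition is:
Bags: B1 = {1, 4, 6}  B2 = {1, 4, 7}  B3 = {1, 2, 6}  B4 = {1, 4, 5}  B5 = {1, 3, 4}  B6 = {1, 7, 8}  B7 = {0, 1, 6}
Tree: B1–B2, B1–B3, B1–B4, B2–B5, B2–B6, B3–B7
Every bag has size at most 3, so the width is 3 − 1 = 2 and tw(G) ≤ 2. For the lower bound, the 3 vertices {0, 1, 6} are pairwise adjacent, and any tree decomposition puts a clique entirely inside one bag — forcing width ≥ 2. The upper and lower bounds meet at 2, so that is the treewidth.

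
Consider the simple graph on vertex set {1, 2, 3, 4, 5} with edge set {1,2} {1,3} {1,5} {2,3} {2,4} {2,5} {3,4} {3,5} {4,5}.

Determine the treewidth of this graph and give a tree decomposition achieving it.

The largest bag has 4 vertices, giving width 3; this decomposition certifies tw(G) ≤ 3. On the other hand G contains the 4-clique {1, 2, 3, 5}. A clique must lie in a single bag of any decomposition, so no decomposition can have width below 3. Combining the bounds, tw(G) = 3.

Treewidth 3.
Bags: B1 = {1, 2, 3, 5}  B2 = {2, 3, 4, 5}
Tree: B1–B2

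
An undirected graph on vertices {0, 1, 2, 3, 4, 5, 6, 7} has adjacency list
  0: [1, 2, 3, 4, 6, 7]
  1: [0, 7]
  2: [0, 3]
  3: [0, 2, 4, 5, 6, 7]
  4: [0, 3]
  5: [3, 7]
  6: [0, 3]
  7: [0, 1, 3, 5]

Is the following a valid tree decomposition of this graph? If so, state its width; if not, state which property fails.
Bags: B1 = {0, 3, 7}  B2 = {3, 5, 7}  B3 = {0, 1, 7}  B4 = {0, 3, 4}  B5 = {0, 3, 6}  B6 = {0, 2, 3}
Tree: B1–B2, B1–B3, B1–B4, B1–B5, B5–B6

Checking the three conditions: (i) the bags cover all of {0, 1, 2, 3, 4, 5, 6, 7}; (ii) for each edge, some bag contains both endpoints; (iii) the bags containing any fixed vertex form a subtree. All hold, so the decomposition is valid with width 3 − 1 = 2.

Yes; width 2.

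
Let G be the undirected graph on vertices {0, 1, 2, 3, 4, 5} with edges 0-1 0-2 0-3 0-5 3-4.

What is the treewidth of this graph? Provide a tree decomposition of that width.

Treewidth 1.
Bags: B1 = {0, 3}  B2 = {3, 4}  B3 = {0, 2}  B4 = {0, 1}  B5 = {0, 5}
Tree: B1–B2, B1–B3, B3–B4, B3–B5

Each bag holds 2 vertices, so the decomposition has width 1, which upper-bounds the treewidth. Since G has at least one edge (e.g. 0–3), it is not an edgeless graph, so tw(G) ≥ 1. Hence tw(G) = 1 exactly.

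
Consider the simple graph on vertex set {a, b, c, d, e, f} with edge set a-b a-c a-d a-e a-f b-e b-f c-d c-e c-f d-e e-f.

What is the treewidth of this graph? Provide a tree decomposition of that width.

Treewidth 3.
Bags: B1 = {a, c, e, f}  B2 = {a, b, e, f}  B3 = {a, c, d, e}
Tree: B1–B2, B1–B3

Every bag has size at most 4, so the width is 4 − 1 = 3 and tw(G) ≤ 3. On the other hand G contains the 4-clique {a, c, d, e}. A clique must lie in a single bag of any decomposition, so no decomposition can have width below 3. The upper and lower bounds meet at 3, so that is the treewidth.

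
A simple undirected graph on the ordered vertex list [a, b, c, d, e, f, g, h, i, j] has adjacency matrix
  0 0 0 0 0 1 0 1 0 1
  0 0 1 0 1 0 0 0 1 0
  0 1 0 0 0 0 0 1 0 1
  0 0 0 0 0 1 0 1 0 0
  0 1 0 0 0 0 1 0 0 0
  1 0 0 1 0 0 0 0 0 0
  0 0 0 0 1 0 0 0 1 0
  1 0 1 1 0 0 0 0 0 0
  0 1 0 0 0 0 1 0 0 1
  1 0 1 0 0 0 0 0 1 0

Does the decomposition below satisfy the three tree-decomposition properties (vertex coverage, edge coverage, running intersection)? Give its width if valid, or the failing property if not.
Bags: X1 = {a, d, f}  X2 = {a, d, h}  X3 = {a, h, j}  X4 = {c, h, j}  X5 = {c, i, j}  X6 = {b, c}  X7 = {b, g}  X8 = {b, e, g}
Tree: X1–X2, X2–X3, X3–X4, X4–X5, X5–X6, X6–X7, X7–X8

No — edge (i,b) lies in no bag.

A tree decomposition must satisfy three properties: every vertex lies in some bag; for every edge, both endpoints lie together in some bag; and for every vertex, the bags containing it form a connected subtree. Here edge (i,b) lies in no bag, so the decomposition is invalid.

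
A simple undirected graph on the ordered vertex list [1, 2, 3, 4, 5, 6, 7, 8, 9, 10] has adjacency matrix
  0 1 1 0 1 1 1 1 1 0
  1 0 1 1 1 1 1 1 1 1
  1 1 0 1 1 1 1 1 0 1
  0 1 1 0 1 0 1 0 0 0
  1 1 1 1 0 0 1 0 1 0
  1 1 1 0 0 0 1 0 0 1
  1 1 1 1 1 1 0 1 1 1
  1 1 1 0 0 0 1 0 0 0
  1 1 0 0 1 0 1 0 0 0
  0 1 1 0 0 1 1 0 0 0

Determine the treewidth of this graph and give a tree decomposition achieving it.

Each bag holds 5 vertices, so the decomposition has width 4, which upper-bounds the treewidth. Conversely, {1, 2, 5, 7, 9} is a clique of size 5, and the vertices of any clique must share a bag in every tree decomposition; so some bag has ≥ 5 vertices and tw(G) ≥ 4. Therefore the treewidth is 4.

Treewidth 4.
Bags: B1 = {1, 2, 3, 6, 7}  B2 = {1, 2, 3, 7, 8}  B3 = {1, 2, 3, 5, 7}  B4 = {2, 3, 6, 7, 10}  B5 = {2, 3, 4, 5, 7}  B6 = {1, 2, 5, 7, 9}
Tree: B1–B2, B1–B3, B1–B4, B3–B5, B3–B6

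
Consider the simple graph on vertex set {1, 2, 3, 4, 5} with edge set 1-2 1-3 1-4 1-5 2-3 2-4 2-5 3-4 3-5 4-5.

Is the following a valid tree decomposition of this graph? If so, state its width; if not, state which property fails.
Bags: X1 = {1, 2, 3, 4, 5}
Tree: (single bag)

Yes; width 4.

Every vertex of G appears in some bag (union = {1, 2, 3, 4, 5}); every edge is covered by a bag; and for each vertex v the set of bags containing v is connected in the bag tree. The decomposition is therefore valid. The largest bag has 5 vertices, so the width is 4.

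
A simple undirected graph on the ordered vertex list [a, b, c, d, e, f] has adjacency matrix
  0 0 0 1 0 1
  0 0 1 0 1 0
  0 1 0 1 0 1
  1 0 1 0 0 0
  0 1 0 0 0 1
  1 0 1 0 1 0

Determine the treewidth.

A width-2 tree decomposition is:
Bags: B1 = {a, d, f}  B2 = {c, d, f}  B3 = {c, e, f}  B4 = {b, c, e}
Tree: B1–B2, B2–B3, B3–B4
Each bag holds 3 vertices, so the decomposition has width 2, which upper-bounds the treewidth. The edges a–d–c–f–a form a cycle, so G is not a tree and its treewidth is at least 2. The upper and lower bounds meet at 2, so that is the treewidth.

2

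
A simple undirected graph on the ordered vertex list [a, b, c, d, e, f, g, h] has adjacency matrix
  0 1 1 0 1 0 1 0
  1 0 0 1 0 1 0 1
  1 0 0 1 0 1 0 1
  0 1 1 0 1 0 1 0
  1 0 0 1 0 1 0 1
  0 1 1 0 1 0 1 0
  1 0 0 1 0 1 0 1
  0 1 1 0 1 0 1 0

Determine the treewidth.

4

A width-4 tree decomposition is:
Bags: B1 = {b, c, e, g, h}  B2 = {a, b, c, e, g}  B3 = {b, c, e, f, g}  B4 = {b, c, d, e, g}
Tree: B1–B2, B2–B3, B3–B4
Every bag has size at most 5, so the width is 5 − 1 = 4 and tw(G) ≤ 4. For the lower bound: the 5 vertex sets {e,h}, {a,b}, {c,f}, {g}, {d} are disjoint, each induces a connected subgraph, and every pair is joined by at least one edge of G. Contracting each set to a single vertex therefore yields K_{5} as a minor, and since treewidth is minor-monotone, tw(G) ≥ tw(K_{5}) = 4. Combining the bounds, tw(G) = 4.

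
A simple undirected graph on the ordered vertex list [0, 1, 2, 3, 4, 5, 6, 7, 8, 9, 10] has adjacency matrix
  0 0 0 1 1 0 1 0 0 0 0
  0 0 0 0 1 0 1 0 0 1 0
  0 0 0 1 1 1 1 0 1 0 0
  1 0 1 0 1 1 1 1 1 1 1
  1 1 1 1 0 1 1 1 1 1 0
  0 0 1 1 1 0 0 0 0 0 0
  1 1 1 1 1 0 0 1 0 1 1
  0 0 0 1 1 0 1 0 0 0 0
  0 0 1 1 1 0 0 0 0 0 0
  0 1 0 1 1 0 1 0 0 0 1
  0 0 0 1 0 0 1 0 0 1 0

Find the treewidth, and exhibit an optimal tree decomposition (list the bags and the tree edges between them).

The largest bag has 4 vertices, giving width 3; this decomposition certifies tw(G) ≤ 3. On the other hand G contains the 4-clique {1, 4, 6, 9}. A clique must lie in a single bag of any decomposition, so no decomposition can have width below 3. Combining the bounds, tw(G) = 3.

Treewidth 3.
One optimal decomposition is:
Bags: B1 = {3, 4, 6, 7}  B2 = {2, 3, 4, 6}  B3 = {2, 3, 4, 8}  B4 = {0, 3, 4, 6}  B5 = {3, 4, 6, 9}  B6 = {1, 4, 6, 9}  B7 = {3, 6, 9, 10}  B8 = {2, 3, 4, 5}
Tree: B1–B2, B2–B3, B1–B4, B4–B5, B5–B6, B5–B7, B3–B8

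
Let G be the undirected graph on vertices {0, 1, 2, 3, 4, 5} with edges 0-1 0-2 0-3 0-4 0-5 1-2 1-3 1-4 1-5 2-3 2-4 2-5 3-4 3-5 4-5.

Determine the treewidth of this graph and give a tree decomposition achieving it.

Treewidth 5.
One optimal decomposition is:
Bags: B1 = {0, 1, 2, 3, 4, 5}
Tree: (single bag)

A single bag containing all 6 vertices is trivially a valid decomposition of width 5. Conversely, {0, 1, 2, 3, 4, 5} is a clique of size 6, and the vertices of any clique must share a bag in every tree decomposition; so some bag has ≥ 6 vertices and tw(G) ≥ 5. Therefore the treewidth is 5.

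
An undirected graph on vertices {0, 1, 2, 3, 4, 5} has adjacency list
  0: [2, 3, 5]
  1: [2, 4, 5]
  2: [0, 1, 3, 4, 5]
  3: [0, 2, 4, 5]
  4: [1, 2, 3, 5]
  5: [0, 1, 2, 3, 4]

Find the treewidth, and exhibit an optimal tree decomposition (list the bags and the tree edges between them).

Treewidth 3.
Bags: B1 = {2, 3, 4, 5}  B2 = {1, 2, 4, 5}  B3 = {0, 2, 3, 5}
Tree: B1–B2, B1–B3

Every bag has size at most 4, so the width is 4 − 1 = 3 and tw(G) ≤ 3. For the lower bound, the 4 vertices {1, 2, 4, 5} are pairwise adjacent, and any tree decomposition puts a clique entirely inside one bag — forcing width ≥ 3. Combining the bounds, tw(G) = 3.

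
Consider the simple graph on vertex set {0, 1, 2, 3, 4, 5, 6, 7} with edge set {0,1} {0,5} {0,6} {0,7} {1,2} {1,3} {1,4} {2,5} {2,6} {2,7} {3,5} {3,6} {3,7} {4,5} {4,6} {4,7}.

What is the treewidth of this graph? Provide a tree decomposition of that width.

Treewidth 4.
One such decomposition:
Bags: B1 = {0, 1, 5, 6, 7}  B2 = {1, 4, 5, 6, 7}  B3 = {1, 2, 5, 6, 7}  B4 = {1, 3, 5, 6, 7}
Tree: B1–B2, B2–B3, B3–B4

Every bag has size at most 5, so the width is 5 − 1 = 4 and tw(G) ≤ 4. For the lower bound: the 5 vertex sets {0,5}, {1,4}, {2,7}, {6}, {3} are disjoint, each induces a connected subgraph, and every pair is joined by at least one edge of G. Contracting each set to a single vertex therefore yields K_{5} as a minor, and since treewidth is minor-monotone, tw(G) ≥ tw(K_{5}) = 4. Combining the bounds, tw(G) = 4.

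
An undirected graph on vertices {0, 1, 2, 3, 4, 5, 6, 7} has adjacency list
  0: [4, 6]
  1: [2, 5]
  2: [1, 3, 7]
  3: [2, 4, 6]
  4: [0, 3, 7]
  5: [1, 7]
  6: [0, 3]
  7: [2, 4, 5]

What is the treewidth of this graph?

A width-2 tree decomposition is:
Bags: B1 = {1, 5, 7}  B2 = {1, 2, 7}  B3 = {2, 4, 7}  B4 = {2, 3, 4}  B5 = {0, 3, 4}  B6 = {0, 3, 6}
Tree: B1–B2, B2–B3, B3–B4, B4–B5, B5–B6
Each bag holds 3 vertices, so the decomposition has width 2, which upper-bounds the treewidth. Since 5–1–2–7–5 is a cycle in G, G is not acyclic. Forests are exactly the graphs of treewidth ≤ 1, so tw(G) ≥ 2. Combining the bounds, tw(G) = 2.

2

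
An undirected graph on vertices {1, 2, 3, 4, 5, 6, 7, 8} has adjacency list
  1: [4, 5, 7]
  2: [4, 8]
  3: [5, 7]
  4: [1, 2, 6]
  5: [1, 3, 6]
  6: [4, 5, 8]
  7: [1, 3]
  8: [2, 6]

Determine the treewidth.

A width-2 tree decomposition is:
Bags: B1 = {2, 4, 8}  B2 = {4, 6, 8}  B3 = {1, 4, 6}  B4 = {1, 5, 6}  B5 = {1, 5, 7}  B6 = {3, 5, 7}
Tree: B1–B2, B2–B3, B3–B4, B4–B5, B5–B6
The largest bag has 3 vertices, giving width 2; this decomposition certifies tw(G) ≤ 2. For the lower bound, G contains the cycle 2–8–6–4–2, so G is not a forest; only forests have treewidth ≤ 1, hence tw(G) ≥ 2. Therefore the treewidth is 2.

2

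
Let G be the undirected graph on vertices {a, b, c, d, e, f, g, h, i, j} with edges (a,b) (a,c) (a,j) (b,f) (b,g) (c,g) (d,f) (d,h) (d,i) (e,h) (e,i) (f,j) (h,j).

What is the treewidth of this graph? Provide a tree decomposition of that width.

Each bag holds 3 vertices, so the decomposition has width 2, which upper-bounds the treewidth. Since c–g–b–a–c is a cycle in G, G is not acyclic. Forests are exactly the graphs of treewidth ≤ 1, so tw(G) ≥ 2. Combining the bounds, tw(G) = 2.

Treewidth 2.
Bags: B1 = {a, c, g}  B2 = {a, b, g}  B3 = {a, b, j}  B4 = {b, f, j}  B5 = {f, h, j}  B6 = {d, f, h}  B7 = {d, e, h}  B8 = {d, e, i}
Tree: B1–B2, B2–B3, B3–B4, B4–B5, B5–B6, B6–B7, B7–B8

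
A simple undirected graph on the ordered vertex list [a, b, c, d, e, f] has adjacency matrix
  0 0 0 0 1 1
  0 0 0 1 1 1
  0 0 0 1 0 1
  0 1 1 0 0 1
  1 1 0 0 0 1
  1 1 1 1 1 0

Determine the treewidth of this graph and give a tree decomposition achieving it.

Every bag has size at most 3, so the width is 3 − 1 = 2 and tw(G) ≤ 2. Conversely, {c, d, f} is a clique of size 3, and the vertices of any clique must share a bag in every tree decomposition; so some bag has ≥ 3 vertices and tw(G) ≥ 2. Combining the bounds, tw(G) = 2.

Treewidth 2.
One such decomposition:
Bags: B1 = {b, d, f}  B2 = {b, e, f}  B3 = {c, d, f}  B4 = {a, e, f}
Tree: B1–B2, B1–B3, B2–B4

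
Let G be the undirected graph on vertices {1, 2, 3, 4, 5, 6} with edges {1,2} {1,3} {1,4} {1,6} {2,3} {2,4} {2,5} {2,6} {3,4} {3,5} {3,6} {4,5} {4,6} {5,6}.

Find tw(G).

A width-4 tree decomposition is:
Bags: B1 = {2, 3, 4, 5, 6}  B2 = {1, 2, 3, 4, 6}
Tree: B1–B2
Every bag has size at most 5, so the width is 5 − 1 = 4 and tw(G) ≤ 4. On the other hand G contains the 5-clique {1, 2, 3, 4, 6}. A clique must lie in a single bag of any decomposition, so no decomposition can have width below 4. The upper and lower bounds meet at 4, so that is the treewidth.

4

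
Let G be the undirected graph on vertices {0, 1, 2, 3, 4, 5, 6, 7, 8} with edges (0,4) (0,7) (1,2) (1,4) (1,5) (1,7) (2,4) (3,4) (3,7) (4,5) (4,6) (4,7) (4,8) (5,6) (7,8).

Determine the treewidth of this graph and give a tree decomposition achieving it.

Treewidth 2.
Bags: B1 = {0, 4, 7}  B2 = {4, 7, 8}  B3 = {3, 4, 7}  B4 = {1, 4, 7}  B5 = {1, 4, 5}  B6 = {1, 2, 4}  B7 = {4, 5, 6}
Tree: B1–B2, B1–B3, B1–B4, B4–B5, B5–B6, B5–B7

Every bag has size at most 3, so the width is 3 − 1 = 2 and tw(G) ≤ 2. On the other hand G contains the 3-clique {1, 2, 4}. A clique must lie in a single bag of any decomposition, so no decomposition can have width below 2. Combining the bounds, tw(G) = 2.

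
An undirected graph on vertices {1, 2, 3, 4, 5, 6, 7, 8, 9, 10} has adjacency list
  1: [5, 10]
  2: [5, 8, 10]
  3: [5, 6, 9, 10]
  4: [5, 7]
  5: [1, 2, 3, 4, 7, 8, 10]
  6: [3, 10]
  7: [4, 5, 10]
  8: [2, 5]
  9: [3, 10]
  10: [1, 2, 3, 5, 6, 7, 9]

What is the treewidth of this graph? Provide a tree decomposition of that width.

The largest bag has 3 vertices, giving width 2; this decomposition certifies tw(G) ≤ 2. On the other hand G contains the 3-clique {3, 9, 10}. A clique must lie in a single bag of any decomposition, so no decomposition can have width below 2. Therefore the treewidth is 2.

Treewidth 2.
One optimal decomposition is:
Bags: B1 = {2, 5, 10}  B2 = {1, 5, 10}  B3 = {3, 5, 10}  B4 = {2, 5, 8}  B5 = {3, 9, 10}  B6 = {5, 7, 10}  B7 = {3, 6, 10}  B8 = {4, 5, 7}
Tree: B1–B2, B1–B3, B1–B4, B3–B5, B3–B6, B3–B7, B6–B8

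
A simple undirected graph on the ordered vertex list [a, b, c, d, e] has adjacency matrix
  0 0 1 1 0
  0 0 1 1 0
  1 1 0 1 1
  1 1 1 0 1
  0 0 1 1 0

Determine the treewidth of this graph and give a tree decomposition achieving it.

Every bag has size at most 3, so the width is 3 − 1 = 2 and tw(G) ≤ 2. Conversely, {c, d, e} is a clique of size 3, and the vertices of any clique must share a bag in every tree decomposition; so some bag has ≥ 3 vertices and tw(G) ≥ 2. The upper and lower bounds meet at 2, so that is the treewidth.

Treewidth 2.
One such decomposition:
Bags: B1 = {c, d, e}  B2 = {b, c, d}  B3 = {a, c, d}
Tree: B1–B2, B1–B3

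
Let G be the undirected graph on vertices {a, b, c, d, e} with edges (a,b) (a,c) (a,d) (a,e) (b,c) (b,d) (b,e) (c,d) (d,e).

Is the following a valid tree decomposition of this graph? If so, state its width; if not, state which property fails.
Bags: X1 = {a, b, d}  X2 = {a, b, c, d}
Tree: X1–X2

A tree decomposition must satisfy three properties: every vertex lies in some bag; for every edge, both endpoints lie together in some bag; and for every vertex, the bags containing it form a connected subtree. Here vertex e appears in no bag, so the decomposition is invalid.

No — vertex e appears in no bag.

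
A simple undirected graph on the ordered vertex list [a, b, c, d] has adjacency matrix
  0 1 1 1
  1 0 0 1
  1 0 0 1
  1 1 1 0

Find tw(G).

2

A width-2 tree decomposition is:
Bags: B1 = {a, b, d}  B2 = {a, c, d}
Tree: B1–B2
Each bag holds 3 vertices, so the decomposition has width 2, which upper-bounds the treewidth. Conversely, {a, c, d} is a clique of size 3, and the vertices of any clique must share a bag in every tree decomposition; so some bag has ≥ 3 vertices and tw(G) ≥ 2. Therefore the treewidth is 2.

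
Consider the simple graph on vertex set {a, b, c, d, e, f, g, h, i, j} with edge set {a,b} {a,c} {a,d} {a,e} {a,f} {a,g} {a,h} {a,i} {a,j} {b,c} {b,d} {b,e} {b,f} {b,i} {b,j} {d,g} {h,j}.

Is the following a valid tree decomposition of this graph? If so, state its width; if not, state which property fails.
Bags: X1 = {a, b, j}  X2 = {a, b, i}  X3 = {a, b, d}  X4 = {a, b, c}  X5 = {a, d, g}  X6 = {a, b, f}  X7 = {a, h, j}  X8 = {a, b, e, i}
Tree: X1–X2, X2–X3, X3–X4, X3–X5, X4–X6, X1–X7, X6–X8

A tree decomposition must satisfy three properties: every vertex lies in some bag; for every edge, both endpoints lie together in some bag; and for every vertex, the bags containing it form a connected subtree. Here bags containing vertex i are not connected in the tree, so the decomposition is invalid.

No — bags containing vertex i are not connected in the tree.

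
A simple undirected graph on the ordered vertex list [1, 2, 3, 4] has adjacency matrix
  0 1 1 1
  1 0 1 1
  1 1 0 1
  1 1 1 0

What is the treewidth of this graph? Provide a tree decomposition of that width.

With just one bag of size 4, the width is 4 − 1 = 3, so tw(G) ≤ 3. For the lower bound, the 4 vertices {1, 2, 3, 4} are pairwise adjacent, and any tree decomposition puts a clique entirely inside one bag — forcing width ≥ 3. Combining the bounds, tw(G) = 3.

Treewidth 3.
Bags: B1 = {1, 2, 3, 4}
Tree: (single bag)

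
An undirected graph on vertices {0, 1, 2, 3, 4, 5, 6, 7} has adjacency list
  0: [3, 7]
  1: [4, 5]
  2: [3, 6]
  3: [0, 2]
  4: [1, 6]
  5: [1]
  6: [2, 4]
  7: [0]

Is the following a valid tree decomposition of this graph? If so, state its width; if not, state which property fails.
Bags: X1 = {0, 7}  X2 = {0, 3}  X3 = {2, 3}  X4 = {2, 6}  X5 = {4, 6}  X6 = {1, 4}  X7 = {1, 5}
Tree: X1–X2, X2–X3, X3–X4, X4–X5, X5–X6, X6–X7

Yes; width 1.

Vertex coverage: the bags together contain {0, 1, 2, 3, 4, 5, 6, 7}, the full vertex set. Edge coverage: each edge of G has both endpoints in at least one bag. Running intersection: for every vertex, the bags containing it form a connected subtree. All three properties hold, so this is a valid tree decomposition of width max|bag| − 1 = 1, and hence tw(G) ≤ 1.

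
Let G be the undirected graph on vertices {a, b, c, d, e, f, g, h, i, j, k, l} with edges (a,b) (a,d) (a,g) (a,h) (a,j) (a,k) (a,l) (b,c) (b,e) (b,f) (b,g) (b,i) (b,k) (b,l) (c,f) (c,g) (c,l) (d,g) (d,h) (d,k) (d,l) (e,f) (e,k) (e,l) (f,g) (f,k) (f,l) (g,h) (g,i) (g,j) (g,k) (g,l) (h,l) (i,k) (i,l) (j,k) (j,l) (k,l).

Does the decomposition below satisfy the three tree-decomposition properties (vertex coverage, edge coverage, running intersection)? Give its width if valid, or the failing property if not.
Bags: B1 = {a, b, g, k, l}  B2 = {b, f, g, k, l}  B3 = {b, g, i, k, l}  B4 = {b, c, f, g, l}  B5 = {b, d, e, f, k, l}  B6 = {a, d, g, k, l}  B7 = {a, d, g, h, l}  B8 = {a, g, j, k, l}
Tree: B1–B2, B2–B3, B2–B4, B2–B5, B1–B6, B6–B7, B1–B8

A tree decomposition must satisfy three properties: every vertex lies in some bag; for every edge, both endpoints lie together in some bag; and for every vertex, the bags containing it form a connected subtree. Here bags containing vertex d are not connected in the tree, so the decomposition is invalid.

No — bags containing vertex d are not connected in the tree.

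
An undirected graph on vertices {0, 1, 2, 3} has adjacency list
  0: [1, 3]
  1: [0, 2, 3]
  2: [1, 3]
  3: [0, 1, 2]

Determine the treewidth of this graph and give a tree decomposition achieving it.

Treewidth 2.
One optimal decomposition is:
Bags: B1 = {1, 2, 3}  B2 = {0, 1, 3}
Tree: B1–B2

Every bag has size at most 3, so the width is 3 − 1 = 2 and tw(G) ≤ 2. For the lower bound, the 3 vertices {0, 1, 3} are pairwise adjacent, and any tree decomposition puts a clique entirely inside one bag — forcing width ≥ 2. Hence tw(G) = 2 exactly.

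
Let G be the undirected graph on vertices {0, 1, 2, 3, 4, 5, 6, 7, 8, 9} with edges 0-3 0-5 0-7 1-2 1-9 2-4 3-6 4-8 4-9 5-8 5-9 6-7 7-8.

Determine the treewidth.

2

A width-2 tree decomposition is:
Bags: B1 = {1, 2, 4}  B2 = {1, 4, 9}  B3 = {4, 8, 9}  B4 = {5, 8, 9}  B5 = {5, 7, 8}  B6 = {0, 5, 7}  B7 = {0, 6, 7}  B8 = {0, 3, 6}
Tree: B1–B2, B2–B3, B3–B4, B4–B5, B5–B6, B6–B7, B7–B8
Every bag has size at most 3, so the width is 3 − 1 = 2 and tw(G) ≤ 2. The edges 2–1–9–4–2 form a cycle, so G is not a tree and its treewidth is at least 2. Combining the bounds, tw(G) = 2.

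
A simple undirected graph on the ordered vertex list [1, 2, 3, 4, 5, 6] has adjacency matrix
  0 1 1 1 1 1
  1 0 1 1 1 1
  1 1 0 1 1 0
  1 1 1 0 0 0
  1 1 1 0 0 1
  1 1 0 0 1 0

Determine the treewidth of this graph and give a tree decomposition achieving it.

The largest bag has 4 vertices, giving width 3; this decomposition certifies tw(G) ≤ 3. On the other hand G contains the 4-clique {1, 2, 3, 4}. A clique must lie in a single bag of any decomposition, so no decomposition can have width below 3. The upper and lower bounds meet at 3, so that is the treewidth.

Treewidth 3.
One optimal decomposition is:
Bags: B1 = {1, 2, 5, 6}  B2 = {1, 2, 3, 5}  B3 = {1, 2, 3, 4}
Tree: B1–B2, B2–B3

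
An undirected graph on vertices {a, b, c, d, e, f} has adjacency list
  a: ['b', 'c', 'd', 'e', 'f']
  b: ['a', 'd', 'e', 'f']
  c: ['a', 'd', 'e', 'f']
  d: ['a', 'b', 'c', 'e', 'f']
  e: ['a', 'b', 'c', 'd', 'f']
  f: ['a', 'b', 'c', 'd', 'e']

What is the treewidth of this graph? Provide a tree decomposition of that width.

Each bag holds 5 vertices, so the decomposition has width 4, which upper-bounds the treewidth. For the lower bound, the 5 vertices {a, c, d, e, f} are pairwise adjacent, and any tree decomposition puts a clique entirely inside one bag — forcing width ≥ 4. Combining the bounds, tw(G) = 4.

Treewidth 4.
One optimal decomposition is:
Bags: B1 = {a, b, d, e, f}  B2 = {a, c, d, e, f}
Tree: B1–B2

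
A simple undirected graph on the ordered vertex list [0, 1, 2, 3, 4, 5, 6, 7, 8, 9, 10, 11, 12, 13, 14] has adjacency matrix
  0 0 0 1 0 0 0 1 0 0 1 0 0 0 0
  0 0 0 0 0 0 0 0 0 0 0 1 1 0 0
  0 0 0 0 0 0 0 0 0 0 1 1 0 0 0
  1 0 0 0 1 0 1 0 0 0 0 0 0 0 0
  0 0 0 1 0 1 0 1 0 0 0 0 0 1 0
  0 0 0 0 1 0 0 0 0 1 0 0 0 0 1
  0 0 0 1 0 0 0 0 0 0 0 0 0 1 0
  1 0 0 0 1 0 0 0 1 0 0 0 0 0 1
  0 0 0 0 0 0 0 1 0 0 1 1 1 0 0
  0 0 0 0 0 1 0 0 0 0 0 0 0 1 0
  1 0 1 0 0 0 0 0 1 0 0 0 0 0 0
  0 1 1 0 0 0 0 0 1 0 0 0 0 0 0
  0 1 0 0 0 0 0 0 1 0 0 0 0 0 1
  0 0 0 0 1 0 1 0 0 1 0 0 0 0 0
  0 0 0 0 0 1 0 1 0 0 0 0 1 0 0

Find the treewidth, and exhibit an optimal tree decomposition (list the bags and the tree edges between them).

Treewidth 3.
One such decomposition:
Bags: B1 = {5, 6, 9, 13}  B2 = {4, 5, 6, 13}  B3 = {3, 4, 5, 6}  B4 = {3, 4, 5, 14}  B5 = {3, 4, 7, 14}  B6 = {0, 3, 7, 14}  B7 = {0, 7, 12, 14}  B8 = {0, 7, 8, 12}  B9 = {0, 8, 10, 12}  B10 = {1, 8, 10, 12}  B11 = {1, 8, 10, 11}  B12 = {1, 2, 10, 11}
Tree: B1–B2, B2–B3, B3–B4, B4–B5, B5–B6, B6–B7, B7–B8, B8–B9, B9–B10, B10–B11, B11–B12

The largest bag has 4 vertices, giving width 3; this decomposition certifies tw(G) ≤ 3. For the lower bound: the 4 vertex sets {6,9,13}, {5}, {4}, {0,3,7,14} are disjoint, each induces a connected subgraph, and every pair is joined by at least one edge of G. Contracting each set to a single vertex therefore yields K_{4} as a minor, and since treewidth is minor-monotone, tw(G) ≥ tw(K_{4}) = 3. Combining the bounds, tw(G) = 3.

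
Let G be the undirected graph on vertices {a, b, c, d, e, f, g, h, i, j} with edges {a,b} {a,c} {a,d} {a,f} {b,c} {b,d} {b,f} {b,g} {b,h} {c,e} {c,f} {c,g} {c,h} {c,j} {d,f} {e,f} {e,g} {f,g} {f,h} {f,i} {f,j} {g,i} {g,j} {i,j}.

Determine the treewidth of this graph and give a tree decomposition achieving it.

Treewidth 3.
One optimal decomposition is:
Bags: B1 = {a, b, c, f}  B2 = {b, c, f, g}  B3 = {c, e, f, g}  B4 = {c, f, g, j}  B5 = {a, b, d, f}  B6 = {b, c, f, h}  B7 = {f, g, i, j}
Tree: B1–B2, B2–B3, B2–B4, B1–B5, B2–B6, B4–B7

Every bag has size at most 4, so the width is 4 − 1 = 3 and tw(G) ≤ 3. On the other hand G contains the 4-clique {a, b, d, f}. A clique must lie in a single bag of any decomposition, so no decomposition can have width below 3. Combining the bounds, tw(G) = 3.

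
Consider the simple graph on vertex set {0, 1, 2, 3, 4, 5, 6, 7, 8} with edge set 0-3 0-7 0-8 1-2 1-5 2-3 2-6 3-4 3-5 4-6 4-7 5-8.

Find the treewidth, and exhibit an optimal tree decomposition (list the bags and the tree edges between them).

Treewidth 3.
Bags: B1 = {0, 4, 7, 8}  B2 = {0, 3, 4, 8}  B3 = {3, 4, 5, 8}  B4 = {3, 4, 5, 6}  B5 = {2, 3, 5, 6}  B6 = {1, 2, 5, 6}
Tree: B1–B2, B2–B3, B3–B4, B4–B5, B5–B6

The largest bag has 4 vertices, giving width 3; this decomposition certifies tw(G) ≤ 3. For the lower bound: the 4 vertex sets {0,7,8}, {4}, {3}, {1,2,5,6} are disjoint, each induces a connected subgraph, and every pair is joined by at least one edge of G. Contracting each set to a single vertex therefore yields K_{4} as a minor, and since treewidth is minor-monotone, tw(G) ≥ tw(K_{4}) = 3. Therefore the treewidth is 3.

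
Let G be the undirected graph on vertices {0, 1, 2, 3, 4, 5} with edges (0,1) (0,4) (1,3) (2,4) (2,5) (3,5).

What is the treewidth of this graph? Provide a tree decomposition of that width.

Each bag holds 3 vertices, so the decomposition has width 2, which upper-bounds the treewidth. Since 1–0–4–2–5–3–1 is a cycle in G, G is not acyclic. Forests are exactly the graphs of treewidth ≤ 1, so tw(G) ≥ 2. Hence tw(G) = 2 exactly.

Treewidth 2.
Bags: B1 = {0, 1, 4}  B2 = {1, 2, 4}  B3 = {1, 2, 5}  B4 = {1, 3, 5}
Tree: B1–B2, B2–B3, B3–B4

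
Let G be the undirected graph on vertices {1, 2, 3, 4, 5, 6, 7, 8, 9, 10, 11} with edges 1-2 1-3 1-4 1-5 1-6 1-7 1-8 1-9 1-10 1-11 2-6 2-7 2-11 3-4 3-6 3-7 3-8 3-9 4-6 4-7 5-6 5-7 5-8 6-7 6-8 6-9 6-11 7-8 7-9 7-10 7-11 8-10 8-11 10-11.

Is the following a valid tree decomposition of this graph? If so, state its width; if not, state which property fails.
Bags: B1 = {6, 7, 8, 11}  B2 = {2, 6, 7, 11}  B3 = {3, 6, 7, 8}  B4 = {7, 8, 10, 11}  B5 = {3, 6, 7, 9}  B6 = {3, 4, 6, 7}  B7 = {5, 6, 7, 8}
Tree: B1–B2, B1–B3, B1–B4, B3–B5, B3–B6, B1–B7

A tree decomposition must satisfy three properties: every vertex lies in some bag; for every edge, both endpoints lie together in some bag; and for every vertex, the bags containing it form a connected subtree. Here vertex 1 appears in no bag, so the decomposition is invalid.

No — vertex 1 appears in no bag.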